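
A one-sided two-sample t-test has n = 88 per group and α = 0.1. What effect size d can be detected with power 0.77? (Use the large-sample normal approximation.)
d ≈ 0.30

Minimum detectable effect (two-sample t-test, normal approximation):
d = (z_α + z_β) / √(n/2)
d = (1.282 + 0.739) / √(88/2)
d = 2.020 / 6.633
d ≈ 0.30

By Cohen's convention (0.2 small / 0.5 medium / 0.8 large): small effect.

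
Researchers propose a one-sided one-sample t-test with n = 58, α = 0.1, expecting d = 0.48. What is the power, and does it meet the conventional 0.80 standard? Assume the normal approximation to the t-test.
Power ≈ 0.99; the study is adequately powered (power ≥ 0.80)

Power calculation (one-sample t-test, normal approximation):
z_β = d · √n - z_α
z_β = 0.48 · √58 - 1.282
z_β = 0.48 · 7.616 - 1.282
z_β = 2.374

Power = Φ(z_β) = Φ(2.374) ≈ 0.991

Effect size d = 0.48 is small by Cohen's convention (0.2/0.5/0.8).

Threshold: power ≥ 0.80 is conventionally adequate.
Power ≈ 0.99 → the study is adequately powered (power ≥ 0.80).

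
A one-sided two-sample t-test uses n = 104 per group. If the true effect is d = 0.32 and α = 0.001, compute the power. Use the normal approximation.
Power ≈ 0.22

Power calculation (two-sample t-test, normal approximation):
z_β = d · √(n/2) - z_α
z_β = 0.32 · √(104/2) - 3.090
z_β = 0.32 · 7.211 - 3.090
z_β = -0.783

Power = Φ(z_β) = Φ(-0.783) ≈ 0.217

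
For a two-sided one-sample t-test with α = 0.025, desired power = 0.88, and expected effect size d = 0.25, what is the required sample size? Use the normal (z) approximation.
n = 187

Sample size formula (one-sample t-test, normal approximation):
n = ((z_{α/2} + z_β) / d)²

z_{α/2} = 2.241 (for α = 0.025, two-sided)
z_β = 1.175 (for power = 0.88)
d = 0.25

n = ((2.241 + 1.175) / 0.25)²
n = (13.664)²
n ≈ 186.70
Round up to the next whole number: n = 187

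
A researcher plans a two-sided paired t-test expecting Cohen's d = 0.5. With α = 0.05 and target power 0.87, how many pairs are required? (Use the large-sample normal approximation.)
n = 39 pairs

Sample size formula (paired t-test, normal approximation):
n = ((z_{α/2} + z_β) / d)²

z_{α/2} = 1.960 (for α = 0.05, two-sided)
z_β = 1.126 (for power = 0.87)
d = 0.5

n = ((1.960 + 1.126) / 0.5)²
n = (6.172)²
n ≈ 38.09
Round up to the next whole number: n = 39 pairs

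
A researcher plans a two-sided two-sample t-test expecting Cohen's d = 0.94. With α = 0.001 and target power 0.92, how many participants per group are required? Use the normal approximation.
n = 50 per group

Sample size formula (two-sample t-test, normal approximation):
n = 2 · ((z_{α/2} + z_β) / d)²

z_{α/2} = 3.291 (for α = 0.001, two-sided)
z_β = 1.405 (for power = 0.92)
d = 0.94

n = 2 · ((3.291 + 1.405) / 0.94)²
n = 2 · (4.996)²
n ≈ 49.92
Round up to the next whole number: n = 50 per group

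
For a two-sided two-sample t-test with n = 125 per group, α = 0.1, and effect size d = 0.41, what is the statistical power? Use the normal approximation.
Power ≈ 0.94

Power calculation (two-sample t-test, normal approximation):
z_β = d · √(n/2) - z_{α/2}
z_β = 0.41 · √(125/2) - 1.645
z_β = 0.41 · 7.906 - 1.645
z_β = 1.596

Power = Φ(z_β) = Φ(1.596) ≈ 0.945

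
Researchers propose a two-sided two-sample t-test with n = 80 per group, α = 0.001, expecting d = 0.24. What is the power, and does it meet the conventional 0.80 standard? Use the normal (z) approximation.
Power ≈ 0.04; the study is underpowered (power < 0.80)

Power calculation (two-sample t-test, normal approximation):
z_β = d · √(n/2) - z_{α/2}
z_β = 0.24 · √(80/2) - 3.291
z_β = 0.24 · 6.325 - 3.291
z_β = -1.773

Power = Φ(z_β) = Φ(-1.773) ≈ 0.038

Effect size d = 0.24 is small by Cohen's convention (0.2/0.5/0.8).

Threshold: power ≥ 0.80 is conventionally adequate.
Power ≈ 0.04 → the study is underpowered (power < 0.80).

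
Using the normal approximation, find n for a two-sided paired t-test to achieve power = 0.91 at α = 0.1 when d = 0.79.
n = 15 pairs

Sample size formula (paired t-test, normal approximation):
n = ((z_{α/2} + z_β) / d)²

z_{α/2} = 1.645 (for α = 0.1, two-sided)
z_β = 1.341 (for power = 0.91)
d = 0.79

n = ((1.645 + 1.341) / 0.79)²
n = (3.780)²
n ≈ 14.29
Round up to the next whole number: n = 15 pairs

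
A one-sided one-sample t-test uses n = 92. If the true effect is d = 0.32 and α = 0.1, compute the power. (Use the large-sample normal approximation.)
Power ≈ 0.96

Power calculation (one-sample t-test, normal approximation):
z_β = d · √n - z_α
z_β = 0.32 · √92 - 1.282
z_β = 0.32 · 9.592 - 1.282
z_β = 1.788

Power = Φ(z_β) = Φ(1.788) ≈ 0.963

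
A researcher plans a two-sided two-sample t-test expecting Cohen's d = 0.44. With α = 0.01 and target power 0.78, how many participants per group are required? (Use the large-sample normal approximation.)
n = 116 per group

Sample size formula (two-sample t-test, normal approximation):
n = 2 · ((z_{α/2} + z_β) / d)²

z_{α/2} = 2.576 (for α = 0.01, two-sided)
z_β = 0.772 (for power = 0.78)
d = 0.44

n = 2 · ((2.576 + 0.772) / 0.44)²
n = 2 · (7.609)²
n ≈ 115.79
Round up to the next whole number: n = 116 per group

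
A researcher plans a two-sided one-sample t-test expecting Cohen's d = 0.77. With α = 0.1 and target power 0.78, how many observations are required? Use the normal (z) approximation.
n = 10

Sample size formula (one-sample t-test, normal approximation):
n = ((z_{α/2} + z_β) / d)²

z_{α/2} = 1.645 (for α = 0.1, two-sided)
z_β = 0.772 (for power = 0.78)
d = 0.77

n = ((1.645 + 0.772) / 0.77)²
n = (3.139)²
n ≈ 9.85
Round up to the next whole number: n = 10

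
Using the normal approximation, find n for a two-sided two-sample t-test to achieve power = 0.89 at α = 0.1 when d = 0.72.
n = 32 per group

Sample size formula (two-sample t-test, normal approximation):
n = 2 · ((z_{α/2} + z_β) / d)²

z_{α/2} = 1.645 (for α = 0.1, two-sided)
z_β = 1.227 (for power = 0.89)
d = 0.72

n = 2 · ((1.645 + 1.227) / 0.72)²
n = 2 · (3.989)²
n ≈ 31.82
Round up to the next whole number: n = 32 per group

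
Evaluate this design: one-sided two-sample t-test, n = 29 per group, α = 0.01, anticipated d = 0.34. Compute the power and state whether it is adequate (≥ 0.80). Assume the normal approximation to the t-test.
Power ≈ 0.15; the study is underpowered (power < 0.80)

Power calculation (two-sample t-test, normal approximation):
z_β = d · √(n/2) - z_α
z_β = 0.34 · √(29/2) - 2.326
z_β = 0.34 · 3.808 - 2.326
z_β = -1.032

Power = Φ(z_β) = Φ(-1.032) ≈ 0.151

Effect size d = 0.34 is small by Cohen's convention (0.2/0.5/0.8).

Threshold: power ≥ 0.80 is conventionally adequate.
Power ≈ 0.15 → the study is underpowered (power < 0.80).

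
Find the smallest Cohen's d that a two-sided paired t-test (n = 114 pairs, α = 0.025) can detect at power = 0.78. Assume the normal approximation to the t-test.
d ≈ 0.28

Minimum detectable effect (paired t-test, normal approximation):
d = (z_{α/2} + z_β) / √n
d = (2.241 + 0.772) / √114
d = 3.014 / 10.677
d ≈ 0.28

By Cohen's convention (0.2 small / 0.5 medium / 0.8 large): small effect.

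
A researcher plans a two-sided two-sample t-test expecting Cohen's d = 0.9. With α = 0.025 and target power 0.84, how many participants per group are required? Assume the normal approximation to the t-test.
n = 26 per group

Sample size formula (two-sample t-test, normal approximation):
n = 2 · ((z_{α/2} + z_β) / d)²

z_{α/2} = 2.241 (for α = 0.025, two-sided)
z_β = 0.994 (for power = 0.84)
d = 0.9

n = 2 · ((2.241 + 0.994) / 0.9)²
n = 2 · (3.594)²
n ≈ 25.83
Round up to the next whole number: n = 26 per group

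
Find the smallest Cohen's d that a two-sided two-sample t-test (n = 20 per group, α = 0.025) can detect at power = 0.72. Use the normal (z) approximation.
d ≈ 0.89

Minimum detectable effect (two-sample t-test, normal approximation):
d = (z_{α/2} + z_β) / √(n/2)
d = (2.241 + 0.583) / √(20/2)
d = 2.824 / 3.162
d ≈ 0.89

By Cohen's convention (0.2 small / 0.5 medium / 0.8 large): large effect.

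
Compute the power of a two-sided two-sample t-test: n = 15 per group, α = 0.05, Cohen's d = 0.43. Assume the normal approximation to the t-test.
Power ≈ 0.22

Power calculation (two-sample t-test, normal approximation):
z_β = d · √(n/2) - z_{α/2}
z_β = 0.43 · √(15/2) - 1.960
z_β = 0.43 · 2.739 - 1.960
z_β = -0.782

Power = Φ(z_β) = Φ(-0.782) ≈ 0.217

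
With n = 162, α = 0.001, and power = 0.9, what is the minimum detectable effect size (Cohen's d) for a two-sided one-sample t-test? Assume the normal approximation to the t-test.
d ≈ 0.36

Minimum detectable effect (one-sample t-test, normal approximation):
d = (z_{α/2} + z_β) / √n
d = (3.291 + 1.282) / √162
d = 4.572 / 12.728
d ≈ 0.36

By Cohen's convention (0.2 small / 0.5 medium / 0.8 large): small effect.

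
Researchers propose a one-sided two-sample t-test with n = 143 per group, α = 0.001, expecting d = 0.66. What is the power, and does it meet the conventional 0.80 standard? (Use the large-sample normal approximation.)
Power ≈ 0.99; the study is adequately powered (power ≥ 0.80)

Power calculation (two-sample t-test, normal approximation):
z_β = d · √(n/2) - z_α
z_β = 0.66 · √(143/2) - 3.090
z_β = 0.66 · 8.456 - 3.090
z_β = 2.491

Power = Φ(z_β) = Φ(2.491) ≈ 0.994

Effect size d = 0.66 is medium by Cohen's convention (0.2/0.5/0.8).

Threshold: power ≥ 0.80 is conventionally adequate.
Power ≈ 0.99 → the study is adequately powered (power ≥ 0.80).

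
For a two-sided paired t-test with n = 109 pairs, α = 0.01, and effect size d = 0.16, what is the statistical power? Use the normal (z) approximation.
Power ≈ 0.18

Power calculation (paired t-test, normal approximation):
z_β = d · √n - z_{α/2}
z_β = 0.16 · √109 - 2.576
z_β = 0.16 · 10.440 - 2.576
z_β = -0.905

Power = Φ(z_β) = Φ(-0.905) ≈ 0.183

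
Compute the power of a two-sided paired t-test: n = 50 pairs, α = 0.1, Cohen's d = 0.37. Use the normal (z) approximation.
Power ≈ 0.83

Power calculation (paired t-test, normal approximation):
z_β = d · √n - z_{α/2}
z_β = 0.37 · √50 - 1.645
z_β = 0.37 · 7.071 - 1.645
z_β = 0.971

Power = Φ(z_β) = Φ(0.971) ≈ 0.834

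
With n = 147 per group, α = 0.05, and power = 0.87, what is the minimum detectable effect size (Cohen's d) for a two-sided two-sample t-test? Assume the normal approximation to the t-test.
d ≈ 0.36

Minimum detectable effect (two-sample t-test, normal approximation):
d = (z_{α/2} + z_β) / √(n/2)
d = (1.960 + 1.126) / √(147/2)
d = 3.086 / 8.573
d ≈ 0.36

By Cohen's convention (0.2 small / 0.5 medium / 0.8 large): small effect.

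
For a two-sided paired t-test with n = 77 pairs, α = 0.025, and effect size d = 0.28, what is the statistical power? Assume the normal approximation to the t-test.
Power ≈ 0.59

Power calculation (paired t-test, normal approximation):
z_β = d · √n - z_{α/2}
z_β = 0.28 · √77 - 2.241
z_β = 0.28 · 8.775 - 2.241
z_β = 0.216

Power = Φ(z_β) = Φ(0.216) ≈ 0.585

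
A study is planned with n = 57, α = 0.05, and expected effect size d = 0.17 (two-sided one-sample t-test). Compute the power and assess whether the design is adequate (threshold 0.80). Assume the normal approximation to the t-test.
Power ≈ 0.25; the study is underpowered (power < 0.80)

Power calculation (one-sample t-test, normal approximation):
z_β = d · √n - z_{α/2}
z_β = 0.17 · √57 - 1.960
z_β = 0.17 · 7.550 - 1.960
z_β = -0.676

Power = Φ(z_β) = Φ(-0.676) ≈ 0.249

Effect size d = 0.17 is very small by Cohen's convention (0.2/0.5/0.8).

Threshold: power ≥ 0.80 is conventionally adequate.
Power ≈ 0.25 → the study is underpowered (power < 0.80).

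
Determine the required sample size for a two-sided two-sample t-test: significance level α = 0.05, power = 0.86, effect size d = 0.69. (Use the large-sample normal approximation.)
n = 39 per group

Sample size formula (two-sample t-test, normal approximation):
n = 2 · ((z_{α/2} + z_β) / d)²

z_{α/2} = 1.960 (for α = 0.05, two-sided)
z_β = 1.080 (for power = 0.86)
d = 0.69

n = 2 · ((1.960 + 1.080) / 0.69)²
n = 2 · (4.406)²
n ≈ 38.83
Round up to the next whole number: n = 39 per group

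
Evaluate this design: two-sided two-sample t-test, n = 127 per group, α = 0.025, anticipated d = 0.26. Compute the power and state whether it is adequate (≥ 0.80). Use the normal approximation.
Power ≈ 0.43; the study is underpowered (power < 0.80)

Power calculation (two-sample t-test, normal approximation):
z_β = d · √(n/2) - z_{α/2}
z_β = 0.26 · √(127/2) - 2.241
z_β = 0.26 · 7.969 - 2.241
z_β = -0.170

Power = Φ(z_β) = Φ(-0.170) ≈ 0.433

Effect size d = 0.26 is small by Cohen's convention (0.2/0.5/0.8).

Threshold: power ≥ 0.80 is conventionally adequate.
Power ≈ 0.43 → the study is underpowered (power < 0.80).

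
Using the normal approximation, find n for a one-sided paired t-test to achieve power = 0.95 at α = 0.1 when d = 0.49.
n = 36 pairs

Sample size formula (paired t-test, normal approximation):
n = ((z_α + z_β) / d)²

z_α = 1.282 (for α = 0.1, one-sided)
z_β = 1.645 (for power = 0.95)
d = 0.49

n = ((1.282 + 1.645) / 0.49)²
n = (5.973)²
n ≈ 35.68
Round up to the next whole number: n = 36 pairs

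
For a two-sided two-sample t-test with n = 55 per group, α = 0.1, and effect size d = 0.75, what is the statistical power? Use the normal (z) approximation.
Power ≈ 0.99

Power calculation (two-sample t-test, normal approximation):
z_β = d · √(n/2) - z_{α/2}
z_β = 0.75 · √(55/2) - 1.645
z_β = 0.75 · 5.244 - 1.645
z_β = 2.288

Power = Φ(z_β) = Φ(2.288) ≈ 0.989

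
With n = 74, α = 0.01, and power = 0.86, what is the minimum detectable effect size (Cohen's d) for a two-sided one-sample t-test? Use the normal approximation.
d ≈ 0.43

Minimum detectable effect (one-sample t-test, normal approximation):
d = (z_{α/2} + z_β) / √n
d = (2.576 + 1.080) / √74
d = 3.656 / 8.602
d ≈ 0.43

By Cohen's convention (0.2 small / 0.5 medium / 0.8 large): small effect.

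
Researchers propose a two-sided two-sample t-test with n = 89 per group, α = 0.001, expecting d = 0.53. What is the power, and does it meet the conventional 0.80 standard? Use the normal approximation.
Power ≈ 0.60; the study is underpowered (power < 0.80)

Power calculation (two-sample t-test, normal approximation):
z_β = d · √(n/2) - z_{α/2}
z_β = 0.53 · √(89/2) - 3.291
z_β = 0.53 · 6.671 - 3.291
z_β = 0.245

Power = Φ(z_β) = Φ(0.245) ≈ 0.597

Effect size d = 0.53 is medium by Cohen's convention (0.2/0.5/0.8).

Threshold: power ≥ 0.80 is conventionally adequate.
Power ≈ 0.60 → the study is underpowered (power < 0.80).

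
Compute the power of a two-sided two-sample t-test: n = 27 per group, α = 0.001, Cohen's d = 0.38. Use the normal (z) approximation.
Power ≈ 0.03

Power calculation (two-sample t-test, normal approximation):
z_β = d · √(n/2) - z_{α/2}
z_β = 0.38 · √(27/2) - 3.291
z_β = 0.38 · 3.674 - 3.291
z_β = -1.894

Power = Φ(z_β) = Φ(-1.894) ≈ 0.029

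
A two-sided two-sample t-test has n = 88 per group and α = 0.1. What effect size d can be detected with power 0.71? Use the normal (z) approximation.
d ≈ 0.33

Minimum detectable effect (two-sample t-test, normal approximation):
d = (z_{α/2} + z_β) / √(n/2)
d = (1.645 + 0.553) / √(88/2)
d = 2.198 / 6.633
d ≈ 0.33

By Cohen's convention (0.2 small / 0.5 medium / 0.8 large): small effect.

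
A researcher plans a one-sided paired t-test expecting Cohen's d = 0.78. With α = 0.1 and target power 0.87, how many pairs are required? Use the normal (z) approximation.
n = 10 pairs

Sample size formula (paired t-test, normal approximation):
n = ((z_α + z_β) / d)²

z_α = 1.282 (for α = 0.1, one-sided)
z_β = 1.126 (for power = 0.87)
d = 0.78

n = ((1.282 + 1.126) / 0.78)²
n = (3.087)²
n ≈ 9.53
Round up to the next whole number: n = 10 pairs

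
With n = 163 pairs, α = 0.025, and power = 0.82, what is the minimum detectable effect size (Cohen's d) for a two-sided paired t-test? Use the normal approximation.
d ≈ 0.25

Minimum detectable effect (paired t-test, normal approximation):
d = (z_{α/2} + z_β) / √n
d = (2.241 + 0.915) / √163
d = 3.157 / 12.767
d ≈ 0.25

By Cohen's convention (0.2 small / 0.5 medium / 0.8 large): small effect.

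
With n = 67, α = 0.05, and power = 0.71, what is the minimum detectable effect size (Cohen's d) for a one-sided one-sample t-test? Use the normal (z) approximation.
d ≈ 0.27

Minimum detectable effect (one-sample t-test, normal approximation):
d = (z_α + z_β) / √n
d = (1.645 + 0.553) / √67
d = 2.198 / 8.185
d ≈ 0.27

By Cohen's convention (0.2 small / 0.5 medium / 0.8 large): small effect.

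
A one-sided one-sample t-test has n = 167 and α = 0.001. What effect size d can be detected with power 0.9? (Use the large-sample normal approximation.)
d ≈ 0.34

Minimum detectable effect (one-sample t-test, normal approximation):
d = (z_α + z_β) / √n
d = (3.090 + 1.282) / √167
d = 4.372 / 12.923
d ≈ 0.34

By Cohen's convention (0.2 small / 0.5 medium / 0.8 large): small effect.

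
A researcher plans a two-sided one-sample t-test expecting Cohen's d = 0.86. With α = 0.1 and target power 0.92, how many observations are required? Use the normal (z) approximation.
n = 13

Sample size formula (one-sample t-test, normal approximation):
n = ((z_{α/2} + z_β) / d)²

z_{α/2} = 1.645 (for α = 0.1, two-sided)
z_β = 1.405 (for power = 0.92)
d = 0.86

n = ((1.645 + 1.405) / 0.86)²
n = (3.547)²
n ≈ 12.58
Round up to the next whole number: n = 13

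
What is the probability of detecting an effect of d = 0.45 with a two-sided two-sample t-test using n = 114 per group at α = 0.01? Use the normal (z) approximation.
Power ≈ 0.79

Power calculation (two-sample t-test, normal approximation):
z_β = d · √(n/2) - z_{α/2}
z_β = 0.45 · √(114/2) - 2.576
z_β = 0.45 · 7.550 - 2.576
z_β = 0.822

Power = Φ(z_β) = Φ(0.822) ≈ 0.794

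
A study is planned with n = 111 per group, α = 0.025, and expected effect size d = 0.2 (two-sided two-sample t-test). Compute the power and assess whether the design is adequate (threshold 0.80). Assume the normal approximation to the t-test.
Power ≈ 0.23; the study is underpowered (power < 0.80)

Power calculation (two-sample t-test, normal approximation):
z_β = d · √(n/2) - z_{α/2}
z_β = 0.2 · √(111/2) - 2.241
z_β = 0.2 · 7.450 - 2.241
z_β = -0.751

Power = Φ(z_β) = Φ(-0.751) ≈ 0.226

Effect size d = 0.2 is small by Cohen's convention (0.2/0.5/0.8).

Threshold: power ≥ 0.80 is conventionally adequate.
Power ≈ 0.23 → the study is underpowered (power < 0.80).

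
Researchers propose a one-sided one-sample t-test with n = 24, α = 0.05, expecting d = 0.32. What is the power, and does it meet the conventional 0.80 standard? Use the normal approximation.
Power ≈ 0.47; the study is underpowered (power < 0.80)

Power calculation (one-sample t-test, normal approximation):
z_β = d · √n - z_α
z_β = 0.32 · √24 - 1.645
z_β = 0.32 · 4.899 - 1.645
z_β = -0.077

Power = Φ(z_β) = Φ(-0.077) ≈ 0.469

Effect size d = 0.32 is small by Cohen's convention (0.2/0.5/0.8).

Threshold: power ≥ 0.80 is conventionally adequate.
Power ≈ 0.47 → the study is underpowered (power < 0.80).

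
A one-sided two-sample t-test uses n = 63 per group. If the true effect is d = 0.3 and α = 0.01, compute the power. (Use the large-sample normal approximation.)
Power ≈ 0.26

Power calculation (two-sample t-test, normal approximation):
z_β = d · √(n/2) - z_α
z_β = 0.3 · √(63/2) - 2.326
z_β = 0.3 · 5.612 - 2.326
z_β = -0.643

Power = Φ(z_β) = Φ(-0.643) ≈ 0.260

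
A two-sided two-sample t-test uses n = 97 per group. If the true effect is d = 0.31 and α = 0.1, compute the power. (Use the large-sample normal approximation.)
Power ≈ 0.70

Power calculation (two-sample t-test, normal approximation):
z_β = d · √(n/2) - z_{α/2}
z_β = 0.31 · √(97/2) - 1.645
z_β = 0.31 · 6.964 - 1.645
z_β = 0.514

Power = Φ(z_β) = Φ(0.514) ≈ 0.696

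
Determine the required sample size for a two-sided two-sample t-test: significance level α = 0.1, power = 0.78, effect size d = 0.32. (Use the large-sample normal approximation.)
n = 115 per group

Sample size formula (two-sample t-test, normal approximation):
n = 2 · ((z_{α/2} + z_β) / d)²

z_{α/2} = 1.645 (for α = 0.1, two-sided)
z_β = 0.772 (for power = 0.78)
d = 0.32

n = 2 · ((1.645 + 0.772) / 0.32)²
n = 2 · (7.553)²
n ≈ 114.10
Round up to the next whole number: n = 115 per group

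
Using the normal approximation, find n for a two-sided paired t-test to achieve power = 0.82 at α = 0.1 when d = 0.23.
n = 124 pairs

Sample size formula (paired t-test, normal approximation):
n = ((z_{α/2} + z_β) / d)²

z_{α/2} = 1.645 (for α = 0.1, two-sided)
z_β = 0.915 (for power = 0.82)
d = 0.23

n = ((1.645 + 0.915) / 0.23)²
n = (11.130)²
n ≈ 123.88
Round up to the next whole number: n = 124 pairs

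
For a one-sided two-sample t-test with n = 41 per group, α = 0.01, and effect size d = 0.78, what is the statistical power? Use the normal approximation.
Power ≈ 0.89

Power calculation (two-sample t-test, normal approximation):
z_β = d · √(n/2) - z_α
z_β = 0.78 · √(41/2) - 2.326
z_β = 0.78 · 4.528 - 2.326
z_β = 1.205

Power = Φ(z_β) = Φ(1.205) ≈ 0.886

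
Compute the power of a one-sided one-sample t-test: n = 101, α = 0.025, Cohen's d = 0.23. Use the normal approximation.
Power ≈ 0.64

Power calculation (one-sample t-test, normal approximation):
z_β = d · √n - z_α
z_β = 0.23 · √101 - 1.960
z_β = 0.23 · 10.050 - 1.960
z_β = 0.352

Power = Φ(z_β) = Φ(0.352) ≈ 0.637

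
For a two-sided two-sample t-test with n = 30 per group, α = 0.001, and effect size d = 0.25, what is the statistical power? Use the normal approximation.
Power ≈ 0.01

Power calculation (two-sample t-test, normal approximation):
z_β = d · √(n/2) - z_{α/2}
z_β = 0.25 · √(30/2) - 3.291
z_β = 0.25 · 3.873 - 3.291
z_β = -2.322

Power = Φ(z_β) = Φ(-2.322) ≈ 0.010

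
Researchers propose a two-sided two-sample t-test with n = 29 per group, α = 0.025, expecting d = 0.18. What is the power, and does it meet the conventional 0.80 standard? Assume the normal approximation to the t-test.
Power ≈ 0.06; the study is underpowered (power < 0.80)

Power calculation (two-sample t-test, normal approximation):
z_β = d · √(n/2) - z_{α/2}
z_β = 0.18 · √(29/2) - 2.241
z_β = 0.18 · 3.808 - 2.241
z_β = -1.556

Power = Φ(z_β) = Φ(-1.556) ≈ 0.060

Effect size d = 0.18 is very small by Cohen's convention (0.2/0.5/0.8).

Threshold: power ≥ 0.80 is conventionally adequate.
Power ≈ 0.06 → the study is underpowered (power < 0.80).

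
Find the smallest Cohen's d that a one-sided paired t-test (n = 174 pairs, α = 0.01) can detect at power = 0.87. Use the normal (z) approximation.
d ≈ 0.26

Minimum detectable effect (paired t-test, normal approximation):
d = (z_α + z_β) / √n
d = (2.326 + 1.126) / √174
d = 3.453 / 13.191
d ≈ 0.26

By Cohen's convention (0.2 small / 0.5 medium / 0.8 large): small effect.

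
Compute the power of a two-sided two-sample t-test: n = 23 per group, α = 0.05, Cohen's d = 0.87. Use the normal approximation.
Power ≈ 0.84

Power calculation (two-sample t-test, normal approximation):
z_β = d · √(n/2) - z_{α/2}
z_β = 0.87 · √(23/2) - 1.960
z_β = 0.87 · 3.391 - 1.960
z_β = 0.990

Power = Φ(z_β) = Φ(0.990) ≈ 0.839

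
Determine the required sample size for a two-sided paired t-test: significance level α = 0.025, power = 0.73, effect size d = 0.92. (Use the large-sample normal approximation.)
n = 10 pairs

Sample size formula (paired t-test, normal approximation):
n = ((z_{α/2} + z_β) / d)²

z_{α/2} = 2.241 (for α = 0.025, two-sided)
z_β = 0.613 (for power = 0.73)
d = 0.92

n = ((2.241 + 0.613) / 0.92)²
n = (3.102)²
n ≈ 9.62
Round up to the next whole number: n = 10 pairs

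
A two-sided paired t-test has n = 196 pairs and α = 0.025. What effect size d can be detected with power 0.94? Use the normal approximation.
d ≈ 0.27

Minimum detectable effect (paired t-test, normal approximation):
d = (z_{α/2} + z_β) / √n
d = (2.241 + 1.555) / √196
d = 3.796 / 14.000
d ≈ 0.27

By Cohen's convention (0.2 small / 0.5 medium / 0.8 large): small effect.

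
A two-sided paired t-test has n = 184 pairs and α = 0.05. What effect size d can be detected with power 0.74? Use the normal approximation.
d ≈ 0.19

Minimum detectable effect (paired t-test, normal approximation):
d = (z_{α/2} + z_β) / √n
d = (1.960 + 0.643) / √184
d = 2.603 / 13.565
d ≈ 0.19

By Cohen's convention (0.2 small / 0.5 medium / 0.8 large): very small effect.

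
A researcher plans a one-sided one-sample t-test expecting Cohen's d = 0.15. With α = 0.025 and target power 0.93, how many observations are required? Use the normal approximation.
n = 525

Sample size formula (one-sample t-test, normal approximation):
n = ((z_α + z_β) / d)²

z_α = 1.960 (for α = 0.025, one-sided)
z_β = 1.476 (for power = 0.93)
d = 0.15

n = ((1.960 + 1.476) / 0.15)²
n = (22.907)²
n ≈ 524.73
Round up to the next whole number: n = 525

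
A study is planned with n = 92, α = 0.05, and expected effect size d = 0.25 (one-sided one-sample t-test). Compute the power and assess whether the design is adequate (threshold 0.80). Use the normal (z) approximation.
Power ≈ 0.77; the study is underpowered (power < 0.80)

Power calculation (one-sample t-test, normal approximation):
z_β = d · √n - z_α
z_β = 0.25 · √92 - 1.645
z_β = 0.25 · 9.592 - 1.645
z_β = 0.753

Power = Φ(z_β) = Φ(0.753) ≈ 0.774

Effect size d = 0.25 is small by Cohen's convention (0.2/0.5/0.8).

Threshold: power ≥ 0.80 is conventionally adequate.
Power ≈ 0.77 → the study is underpowered (power < 0.80).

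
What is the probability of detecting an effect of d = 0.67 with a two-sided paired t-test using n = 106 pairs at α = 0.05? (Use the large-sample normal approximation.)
Power ≈ 1.00

Power calculation (paired t-test, normal approximation):
z_β = d · √n - z_{α/2}
z_β = 0.67 · √106 - 1.960
z_β = 0.67 · 10.296 - 1.960
z_β = 4.938

Power = Φ(z_β) = Φ(4.938) ≈ 1.000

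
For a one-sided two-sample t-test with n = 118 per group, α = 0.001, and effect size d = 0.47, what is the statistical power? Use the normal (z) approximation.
Power ≈ 0.70

Power calculation (two-sample t-test, normal approximation):
z_β = d · √(n/2) - z_α
z_β = 0.47 · √(118/2) - 3.090
z_β = 0.47 · 7.681 - 3.090
z_β = 0.520

Power = Φ(z_β) = Φ(0.520) ≈ 0.698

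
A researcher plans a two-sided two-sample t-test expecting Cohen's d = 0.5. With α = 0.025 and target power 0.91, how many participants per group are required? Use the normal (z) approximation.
n = 103 per group

Sample size formula (two-sample t-test, normal approximation):
n = 2 · ((z_{α/2} + z_β) / d)²

z_{α/2} = 2.241 (for α = 0.025, two-sided)
z_β = 1.341 (for power = 0.91)
d = 0.5

n = 2 · ((2.241 + 1.341) / 0.5)²
n = 2 · (7.164)²
n ≈ 102.65
Round up to the next whole number: n = 103 per group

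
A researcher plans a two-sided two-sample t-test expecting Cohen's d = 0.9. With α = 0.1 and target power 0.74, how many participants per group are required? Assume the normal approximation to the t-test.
n = 13 per group

Sample size formula (two-sample t-test, normal approximation):
n = 2 · ((z_{α/2} + z_β) / d)²

z_{α/2} = 1.645 (for α = 0.1, two-sided)
z_β = 0.643 (for power = 0.74)
d = 0.9

n = 2 · ((1.645 + 0.643) / 0.9)²
n = 2 · (2.542)²
n ≈ 12.92
Round up to the next whole number: n = 13 per group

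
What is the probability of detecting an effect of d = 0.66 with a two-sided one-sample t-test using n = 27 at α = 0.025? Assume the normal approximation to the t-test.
Power ≈ 0.88

Power calculation (one-sample t-test, normal approximation):
z_β = d · √n - z_{α/2}
z_β = 0.66 · √27 - 2.241
z_β = 0.66 · 5.196 - 2.241
z_β = 1.188

Power = Φ(z_β) = Φ(1.188) ≈ 0.883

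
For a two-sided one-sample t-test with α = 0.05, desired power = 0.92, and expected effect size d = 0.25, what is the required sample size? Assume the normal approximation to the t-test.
n = 182

Sample size formula (one-sample t-test, normal approximation):
n = ((z_{α/2} + z_β) / d)²

z_{α/2} = 1.960 (for α = 0.05, two-sided)
z_β = 1.405 (for power = 0.92)
d = 0.25

n = ((1.960 + 1.405) / 0.25)²
n = (13.460)²
n ≈ 181.17
Round up to the next whole number: n = 182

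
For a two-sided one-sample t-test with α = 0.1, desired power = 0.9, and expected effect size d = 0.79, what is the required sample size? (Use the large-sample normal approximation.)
n = 14

Sample size formula (one-sample t-test, normal approximation):
n = ((z_{α/2} + z_β) / d)²

z_{α/2} = 1.645 (for α = 0.1, two-sided)
z_β = 1.282 (for power = 0.9)
d = 0.79

n = ((1.645 + 1.282) / 0.79)²
n = (3.705)²
n ≈ 13.73
Round up to the next whole number: n = 14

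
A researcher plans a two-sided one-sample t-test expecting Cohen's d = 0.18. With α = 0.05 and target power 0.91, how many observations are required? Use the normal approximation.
n = 337

Sample size formula (one-sample t-test, normal approximation):
n = ((z_{α/2} + z_β) / d)²

z_{α/2} = 1.960 (for α = 0.05, two-sided)
z_β = 1.341 (for power = 0.91)
d = 0.18

n = ((1.960 + 1.341) / 0.18)²
n = (18.339)²
n ≈ 336.32
Round up to the next whole number: n = 337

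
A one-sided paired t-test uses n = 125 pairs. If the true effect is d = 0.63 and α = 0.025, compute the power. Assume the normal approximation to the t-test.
Power ≈ 1.00

Power calculation (paired t-test, normal approximation):
z_β = d · √n - z_α
z_β = 0.63 · √125 - 1.960
z_β = 0.63 · 11.180 - 1.960
z_β = 5.084

Power = Φ(z_β) = Φ(5.084) ≈ 1.000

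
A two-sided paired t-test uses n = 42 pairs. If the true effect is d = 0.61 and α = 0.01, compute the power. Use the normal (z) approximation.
Power ≈ 0.92

Power calculation (paired t-test, normal approximation):
z_β = d · √n - z_{α/2}
z_β = 0.61 · √42 - 2.576
z_β = 0.61 · 6.481 - 2.576
z_β = 1.377

Power = Φ(z_β) = Φ(1.377) ≈ 0.916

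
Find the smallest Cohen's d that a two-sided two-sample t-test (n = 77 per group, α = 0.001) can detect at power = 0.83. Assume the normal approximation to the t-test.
d ≈ 0.68

Minimum detectable effect (two-sample t-test, normal approximation):
d = (z_{α/2} + z_β) / √(n/2)
d = (3.291 + 0.954) / √(77/2)
d = 4.245 / 6.205
d ≈ 0.68

By Cohen's convention (0.2 small / 0.5 medium / 0.8 large): medium effect.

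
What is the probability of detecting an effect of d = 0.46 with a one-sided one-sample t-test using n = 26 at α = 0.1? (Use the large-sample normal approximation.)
Power ≈ 0.86

Power calculation (one-sample t-test, normal approximation):
z_β = d · √n - z_α
z_β = 0.46 · √26 - 1.282
z_β = 0.46 · 5.099 - 1.282
z_β = 1.064

Power = Φ(z_β) = Φ(1.064) ≈ 0.856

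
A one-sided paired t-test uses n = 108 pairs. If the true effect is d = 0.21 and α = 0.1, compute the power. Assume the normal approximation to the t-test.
Power ≈ 0.82

Power calculation (paired t-test, normal approximation):
z_β = d · √n - z_α
z_β = 0.21 · √108 - 1.282
z_β = 0.21 · 10.392 - 1.282
z_β = 0.901

Power = Φ(z_β) = Φ(0.901) ≈ 0.816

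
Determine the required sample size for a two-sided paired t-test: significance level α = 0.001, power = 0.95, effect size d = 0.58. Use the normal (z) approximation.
n = 73 pairs

Sample size formula (paired t-test, normal approximation):
n = ((z_{α/2} + z_β) / d)²

z_{α/2} = 3.291 (for α = 0.001, two-sided)
z_β = 1.645 (for power = 0.95)
d = 0.58

n = ((3.291 + 1.645) / 0.58)²
n = (8.510)²
n ≈ 72.42
Round up to the next whole number: n = 73 pairs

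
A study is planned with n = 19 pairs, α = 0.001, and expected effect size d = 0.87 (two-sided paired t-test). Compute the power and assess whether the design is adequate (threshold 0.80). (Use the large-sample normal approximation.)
Power ≈ 0.69; the study is underpowered (power < 0.80)

Power calculation (paired t-test, normal approximation):
z_β = d · √n - z_{α/2}
z_β = 0.87 · √19 - 3.291
z_β = 0.87 · 4.359 - 3.291
z_β = 0.502

Power = Φ(z_β) = Φ(0.502) ≈ 0.692

Effect size d = 0.87 is large by Cohen's convention (0.2/0.5/0.8).

Threshold: power ≥ 0.80 is conventionally adequate.
Power ≈ 0.69 → the study is underpowered (power < 0.80).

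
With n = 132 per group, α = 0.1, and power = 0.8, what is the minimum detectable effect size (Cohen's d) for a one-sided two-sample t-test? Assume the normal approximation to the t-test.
d ≈ 0.26

Minimum detectable effect (two-sample t-test, normal approximation):
d = (z_α + z_β) / √(n/2)
d = (1.282 + 0.842) / √(132/2)
d = 2.123 / 8.124
d ≈ 0.26

By Cohen's convention (0.2 small / 0.5 medium / 0.8 large): small effect.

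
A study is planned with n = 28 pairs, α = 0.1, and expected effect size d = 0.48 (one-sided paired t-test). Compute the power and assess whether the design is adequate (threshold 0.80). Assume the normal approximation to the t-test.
Power ≈ 0.90; the study is adequately powered (power ≥ 0.80)

Power calculation (paired t-test, normal approximation):
z_β = d · √n - z_α
z_β = 0.48 · √28 - 1.282
z_β = 0.48 · 5.292 - 1.282
z_β = 1.258

Power = Φ(z_β) = Φ(1.258) ≈ 0.896

Effect size d = 0.48 is small by Cohen's convention (0.2/0.5/0.8).

Threshold: power ≥ 0.80 is conventionally adequate.
Power ≈ 0.90 → the study is adequately powered (power ≥ 0.80).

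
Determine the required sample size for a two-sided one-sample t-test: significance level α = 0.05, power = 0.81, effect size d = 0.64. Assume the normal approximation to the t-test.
n = 20

Sample size formula (one-sample t-test, normal approximation):
n = ((z_{α/2} + z_β) / d)²

z_{α/2} = 1.960 (for α = 0.05, two-sided)
z_β = 0.878 (for power = 0.81)
d = 0.64

n = ((1.960 + 0.878) / 0.64)²
n = (4.434)²
n ≈ 19.66
Round up to the next whole number: n = 20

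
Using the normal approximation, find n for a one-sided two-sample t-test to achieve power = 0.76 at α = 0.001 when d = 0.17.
n = 998 per group

Sample size formula (two-sample t-test, normal approximation):
n = 2 · ((z_α + z_β) / d)²

z_α = 3.090 (for α = 0.001, one-sided)
z_β = 0.706 (for power = 0.76)
d = 0.17

n = 2 · ((3.090 + 0.706) / 0.17)²
n = 2 · (22.329)²
n ≈ 997.17
Round up to the next whole number: n = 998 per group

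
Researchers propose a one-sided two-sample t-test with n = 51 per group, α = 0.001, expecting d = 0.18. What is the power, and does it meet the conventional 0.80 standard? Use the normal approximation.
Power ≈ 0.01; the study is underpowered (power < 0.80)

Power calculation (two-sample t-test, normal approximation):
z_β = d · √(n/2) - z_α
z_β = 0.18 · √(51/2) - 3.090
z_β = 0.18 · 5.050 - 3.090
z_β = -2.181

Power = Φ(z_β) = Φ(-2.181) ≈ 0.015

Effect size d = 0.18 is very small by Cohen's convention (0.2/0.5/0.8).

Threshold: power ≥ 0.80 is conventionally adequate.
Power ≈ 0.01 → the study is underpowered (power < 0.80).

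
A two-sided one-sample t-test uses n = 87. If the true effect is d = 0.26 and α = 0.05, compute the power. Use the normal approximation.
Power ≈ 0.68

Power calculation (one-sample t-test, normal approximation):
z_β = d · √n - z_{α/2}
z_β = 0.26 · √87 - 1.960
z_β = 0.26 · 9.327 - 1.960
z_β = 0.465

Power = Φ(z_β) = Φ(0.465) ≈ 0.679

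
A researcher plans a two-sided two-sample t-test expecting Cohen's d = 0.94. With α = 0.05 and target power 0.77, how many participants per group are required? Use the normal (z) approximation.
n = 17 per group

Sample size formula (two-sample t-test, normal approximation):
n = 2 · ((z_{α/2} + z_β) / d)²

z_{α/2} = 1.960 (for α = 0.05, two-sided)
z_β = 0.739 (for power = 0.77)
d = 0.94

n = 2 · ((1.960 + 0.739) / 0.94)²
n = 2 · (2.871)²
n ≈ 16.49
Round up to the next whole number: n = 17 per group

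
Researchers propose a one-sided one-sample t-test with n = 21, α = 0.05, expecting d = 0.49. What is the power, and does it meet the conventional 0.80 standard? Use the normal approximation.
Power ≈ 0.73; the study is underpowered (power < 0.80)

Power calculation (one-sample t-test, normal approximation):
z_β = d · √n - z_α
z_β = 0.49 · √21 - 1.645
z_β = 0.49 · 4.583 - 1.645
z_β = 0.601

Power = Φ(z_β) = Φ(0.601) ≈ 0.726

Effect size d = 0.49 is small by Cohen's convention (0.2/0.5/0.8).

Threshold: power ≥ 0.80 is conventionally adequate.
Power ≈ 0.73 → the study is underpowered (power < 0.80).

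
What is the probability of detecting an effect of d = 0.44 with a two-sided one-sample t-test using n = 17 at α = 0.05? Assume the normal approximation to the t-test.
Power ≈ 0.44

Power calculation (one-sample t-test, normal approximation):
z_β = d · √n - z_{α/2}
z_β = 0.44 · √17 - 1.960
z_β = 0.44 · 4.123 - 1.960
z_β = -0.146

Power = Φ(z_β) = Φ(-0.146) ≈ 0.442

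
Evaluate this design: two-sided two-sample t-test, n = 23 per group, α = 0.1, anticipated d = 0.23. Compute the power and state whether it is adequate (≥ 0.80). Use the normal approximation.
Power ≈ 0.19; the study is underpowered (power < 0.80)

Power calculation (two-sample t-test, normal approximation):
z_β = d · √(n/2) - z_{α/2}
z_β = 0.23 · √(23/2) - 1.645
z_β = 0.23 · 3.391 - 1.645
z_β = -0.865

Power = Φ(z_β) = Φ(-0.865) ≈ 0.194

Effect size d = 0.23 is small by Cohen's convention (0.2/0.5/0.8).

Threshold: power ≥ 0.80 is conventionally adequate.
Power ≈ 0.19 → the study is underpowered (power < 0.80).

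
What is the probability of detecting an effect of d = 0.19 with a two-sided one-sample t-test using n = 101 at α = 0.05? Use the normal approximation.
Power ≈ 0.48

Power calculation (one-sample t-test, normal approximation):
z_β = d · √n - z_{α/2}
z_β = 0.19 · √101 - 1.960
z_β = 0.19 · 10.050 - 1.960
z_β = -0.050

Power = Φ(z_β) = Φ(-0.050) ≈ 0.480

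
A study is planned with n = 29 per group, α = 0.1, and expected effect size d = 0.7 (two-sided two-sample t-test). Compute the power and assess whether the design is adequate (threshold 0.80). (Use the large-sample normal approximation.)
Power ≈ 0.85; the study is adequately powered (power ≥ 0.80)

Power calculation (two-sample t-test, normal approximation):
z_β = d · √(n/2) - z_{α/2}
z_β = 0.7 · √(29/2) - 1.645
z_β = 0.7 · 3.808 - 1.645
z_β = 1.021

Power = Φ(z_β) = Φ(1.021) ≈ 0.846

Effect size d = 0.7 is medium by Cohen's convention (0.2/0.5/0.8).

Threshold: power ≥ 0.80 is conventionally adequate.
Power ≈ 0.85 → the study is adequately powered (power ≥ 0.80).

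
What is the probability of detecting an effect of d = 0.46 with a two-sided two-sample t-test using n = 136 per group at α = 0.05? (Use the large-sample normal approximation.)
Power ≈ 0.97

Power calculation (two-sample t-test, normal approximation):
z_β = d · √(n/2) - z_{α/2}
z_β = 0.46 · √(136/2) - 1.960
z_β = 0.46 · 8.246 - 1.960
z_β = 1.833

Power = Φ(z_β) = Φ(1.833) ≈ 0.967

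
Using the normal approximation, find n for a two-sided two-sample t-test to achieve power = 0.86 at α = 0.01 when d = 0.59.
n = 77 per group

Sample size formula (two-sample t-test, normal approximation):
n = 2 · ((z_{α/2} + z_β) / d)²

z_{α/2} = 2.576 (for α = 0.01, two-sided)
z_β = 1.080 (for power = 0.86)
d = 0.59

n = 2 · ((2.576 + 1.080) / 0.59)²
n = 2 · (6.197)²
n ≈ 76.81
Round up to the next whole number: n = 77 per group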